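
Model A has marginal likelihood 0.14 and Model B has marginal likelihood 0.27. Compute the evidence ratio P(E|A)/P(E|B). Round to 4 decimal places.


Evidence ratio = P(E|A) / P(E|B)
= 0.14 / 0.27
= 0.5185

0.5185


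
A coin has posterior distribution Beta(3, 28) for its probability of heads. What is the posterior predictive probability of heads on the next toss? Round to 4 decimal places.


Posterior predictive = E[theta] = alpha/(alpha+beta)
= 3/31
= 0.0968

0.0968


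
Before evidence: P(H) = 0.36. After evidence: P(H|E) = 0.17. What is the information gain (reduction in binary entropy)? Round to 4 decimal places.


Prior entropy = 0.9427
Posterior entropy = 0.6577
Information gain = 0.9427 - 0.6577 = 0.285

0.285


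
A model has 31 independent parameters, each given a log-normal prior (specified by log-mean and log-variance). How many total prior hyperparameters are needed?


Each log-normal prior needs 2 hyperparameters (log-mean and log-variance).
Total = 2 * 31 = 62

62


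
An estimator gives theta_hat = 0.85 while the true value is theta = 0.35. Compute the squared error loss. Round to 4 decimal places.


The squared error loss is (theta_hat - theta)^2
= (0.85 - 0.35)^2
= (0.5)^2 = 0.25

0.25


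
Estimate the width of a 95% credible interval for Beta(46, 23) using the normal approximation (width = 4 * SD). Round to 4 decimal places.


For Beta(a,b): Var = ab/((a+b)^2(a+b+1))
Var = 0.0032, SD = 0.0563
Approximate 95% CI width = 4 * 0.0563 = 0.2254

0.2254


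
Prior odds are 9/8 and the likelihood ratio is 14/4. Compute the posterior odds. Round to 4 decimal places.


Posterior odds = prior odds * likelihood ratio
= (9/8) * (14/4)
= 126 / 32
= 3.9375

3.9375


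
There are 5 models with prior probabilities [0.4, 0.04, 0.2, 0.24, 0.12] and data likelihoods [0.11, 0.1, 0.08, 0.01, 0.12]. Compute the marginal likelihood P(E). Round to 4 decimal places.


P(E) = sum over models of P(M_i) * P(E|M_i)
= 0.4*0.11 + 0.04*0.1 + 0.2*0.08 + 0.24*0.01 + 0.12*0.12
= 0.0808

0.0808


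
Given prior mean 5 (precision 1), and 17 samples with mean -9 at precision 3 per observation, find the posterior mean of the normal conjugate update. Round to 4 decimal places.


The posterior mean is a precision-weighted average of prior and data.
Post. prec. = 1 + 51 = 52
Post. mean = (5 + -459)/52 = -454/52 = -8.7308

-8.7308


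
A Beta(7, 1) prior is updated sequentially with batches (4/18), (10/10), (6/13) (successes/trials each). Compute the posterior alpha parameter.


Sequential conjugate updating is equivalent to a single batch update.
Total successes across all batches = 20
alpha_posterior = alpha_prior + total_successes = 7 + 20
= 27

27


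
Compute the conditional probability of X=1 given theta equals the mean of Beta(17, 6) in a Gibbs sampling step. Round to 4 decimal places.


Mean of Beta(17, 6) = 0.7391
P(X=1 | theta=0.7391) = 0.7391

0.7391


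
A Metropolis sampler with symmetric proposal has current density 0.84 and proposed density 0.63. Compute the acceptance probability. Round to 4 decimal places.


For symmetric proposals, acceptance = min(1, pi(x*)/pi(x))
= min(1, 0.63/0.84)
= min(1, 0.75) = 0.75

0.75


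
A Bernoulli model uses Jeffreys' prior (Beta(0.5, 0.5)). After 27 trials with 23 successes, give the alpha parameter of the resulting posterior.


Posterior = Beta(prior_alpha + successes, prior_beta + failures)
= Beta(0.5 + 23, 0.5 + 4)
Posterior alpha = 0.5 + k = 0.5 + 23 = 23.5

23.5


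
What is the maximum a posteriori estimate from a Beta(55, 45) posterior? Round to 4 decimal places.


The MAP estimate equals the mode of the distribution.
Mode of Beta(a,b) = (a-1)/(a+b-2)
= 54/98
= 0.551

0.551


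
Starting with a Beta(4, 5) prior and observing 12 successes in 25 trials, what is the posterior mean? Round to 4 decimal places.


Posterior parameters: alpha = 4 + 12 = 16
beta = 5 + 13 = 18
Posterior mean = alpha / (alpha + beta) = 16 / 34
= 0.4706

0.4706


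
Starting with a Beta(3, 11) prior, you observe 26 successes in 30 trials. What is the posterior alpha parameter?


For a Beta-Binomial conjugate model:
Posterior alpha = prior alpha + number of successes
= 3 + 26 = 29

29


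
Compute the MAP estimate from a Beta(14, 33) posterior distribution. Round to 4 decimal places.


MAP = mode of Beta distribution
= (alpha - 1)/(alpha + beta - 2)
= (14-1)/(14+33-2)
= 13/45 = 0.2889

0.2889


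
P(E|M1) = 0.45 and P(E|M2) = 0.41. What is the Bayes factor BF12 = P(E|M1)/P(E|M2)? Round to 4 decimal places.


Bayes factor BF12 = P(E|M1) / P(E|M2)
= 0.45 / 0.41
= 1.0976

1.0976


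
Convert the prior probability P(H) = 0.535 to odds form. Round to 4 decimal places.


P(not H) = 1 - 0.535 = 0.465
Odds = 0.535 / 0.465 = 1.1505

1.1505


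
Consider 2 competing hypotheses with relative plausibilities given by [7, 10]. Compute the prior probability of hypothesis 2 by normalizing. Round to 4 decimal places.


Sum of weights = 7 + 10 = 17
Normalized prior for H2 = 10 / 17
= 0.5882

0.5882


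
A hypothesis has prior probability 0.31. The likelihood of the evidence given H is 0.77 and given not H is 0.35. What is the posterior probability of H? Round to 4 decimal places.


Using Bayes' theorem:
P(E) = 0.31 * 0.77 + 0.69 * 0.35
P(E) = 0.4802
P(H|E) = (0.31 * 0.77) / 0.4802 = 0.4971

0.4971


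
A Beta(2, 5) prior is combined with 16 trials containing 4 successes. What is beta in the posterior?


In conjugate updating:
beta_posterior = beta_prior + (n - k)
= 5 + (16 - 4)
= 5 + 12 = 17

17


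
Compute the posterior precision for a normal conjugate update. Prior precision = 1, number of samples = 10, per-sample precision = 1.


tau_post = tau_0 + n * tau
= 1 + 10 * 1 = 11

11


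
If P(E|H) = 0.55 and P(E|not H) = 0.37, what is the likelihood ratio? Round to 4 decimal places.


Likelihood ratio = P(E|H) / P(E|not H)
= 0.55 / 0.37
= 1.4865

1.4865


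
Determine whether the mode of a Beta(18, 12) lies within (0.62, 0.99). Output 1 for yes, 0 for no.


First find the mode: (a-1)/(a+b-2) = 0.6071
Is 0.6071 in (0.62, 0.99)? 0

0


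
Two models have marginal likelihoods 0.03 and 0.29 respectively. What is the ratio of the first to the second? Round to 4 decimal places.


Evidence ratio = 0.03 / 0.29
= 0.1034

0.1034


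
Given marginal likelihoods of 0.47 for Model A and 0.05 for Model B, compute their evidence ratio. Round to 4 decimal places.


Ratio = ML(A) / ML(B) = 0.47/0.05
= 9.4

9.4


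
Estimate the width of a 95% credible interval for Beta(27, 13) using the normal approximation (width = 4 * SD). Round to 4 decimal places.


For Beta(a,b): Var = ab/((a+b)^2(a+b+1))
Var = 0.0054, SD = 0.0731
Approximate 95% CI width = 4 * 0.0731 = 0.2926

0.2926


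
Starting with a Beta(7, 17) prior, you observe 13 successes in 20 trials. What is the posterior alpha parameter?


For a Beta-Binomial conjugate model:
Posterior alpha = prior alpha + number of successes
= 7 + 13 = 20

20


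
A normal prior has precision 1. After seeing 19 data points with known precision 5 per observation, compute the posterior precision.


In the conjugate normal model, precisions add:
tau_posterior = tau_prior + n * tau_data
= 1 + 19*5 = 96

96


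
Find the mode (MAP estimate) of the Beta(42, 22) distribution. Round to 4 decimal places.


For Beta(a,b) with a,b > 1:
Mode = (a-1)/(a+b-2) = (42-1)/(64-2)
= 41/62 = 0.6613

0.6613


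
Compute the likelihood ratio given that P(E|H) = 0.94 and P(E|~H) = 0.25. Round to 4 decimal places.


LR = P(E|H) / P(E|~H)
= 0.94 / 0.25 = 3.76

3.76


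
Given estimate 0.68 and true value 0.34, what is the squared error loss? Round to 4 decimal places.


Squared error = (estimate - true)^2
Difference = 0.34
Loss = 0.34^2 = 0.1156

0.1156


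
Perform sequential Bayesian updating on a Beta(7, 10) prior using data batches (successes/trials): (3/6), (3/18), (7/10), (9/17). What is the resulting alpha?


Accumulate successes: 22
Posterior alpha = prior alpha + sum of successes
= 7 + 22 = 29

29


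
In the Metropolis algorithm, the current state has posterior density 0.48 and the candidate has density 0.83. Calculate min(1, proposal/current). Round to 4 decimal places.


Ratio = 0.83/0.48 = 1.7292
Acceptance probability = min(1, 1.7292)
= 1.0

1.0


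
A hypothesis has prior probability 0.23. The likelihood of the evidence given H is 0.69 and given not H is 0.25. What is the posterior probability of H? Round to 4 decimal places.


Using Bayes' theorem:
P(E) = 0.23 * 0.69 + 0.77 * 0.25
P(E) = 0.3512
P(H|E) = (0.23 * 0.69) / 0.3512 = 0.4519

0.4519


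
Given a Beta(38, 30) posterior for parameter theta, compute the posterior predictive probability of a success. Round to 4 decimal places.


For a Beta-Bernoulli model, the predictive probability is the mean:
P(success) = 38/(38+30) = 38/68 = 0.5588

0.5588


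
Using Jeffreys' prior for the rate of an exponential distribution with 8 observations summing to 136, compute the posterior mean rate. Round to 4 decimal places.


Jeffreys' prior leads to posterior Gamma(8, 136).
Mean = 8/136 = 0.0588

0.0588


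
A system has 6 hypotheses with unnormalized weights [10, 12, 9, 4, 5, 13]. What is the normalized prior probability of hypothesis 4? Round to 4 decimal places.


The normalized prior is the weight divided by the total.
Total weight = 53
P(H4) = 4 / 53 = 0.0755

0.0755


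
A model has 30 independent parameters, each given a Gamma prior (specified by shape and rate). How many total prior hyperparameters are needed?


Each Gamma prior needs 2 hyperparameters (shape and rate).
Total = 2 * 30 = 60

60


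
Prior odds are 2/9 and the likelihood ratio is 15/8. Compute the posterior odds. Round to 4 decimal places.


Posterior odds = prior odds * likelihood ratio
= (2/9) * (15/8)
= 30 / 72
= 0.4167

0.4167


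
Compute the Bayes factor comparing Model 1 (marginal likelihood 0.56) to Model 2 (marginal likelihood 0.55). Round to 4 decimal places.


BF12 = marginal likelihood of M1 / marginal likelihood of M2
= 0.56/0.55
= 1.0182

1.0182


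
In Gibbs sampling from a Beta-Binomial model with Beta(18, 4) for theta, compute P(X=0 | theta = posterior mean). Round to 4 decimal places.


Posterior mean = alpha/(alpha+beta) = 18/22 = 0.8182
P(X=0|theta=mean) = 1 - theta = 0.1818

0.1818


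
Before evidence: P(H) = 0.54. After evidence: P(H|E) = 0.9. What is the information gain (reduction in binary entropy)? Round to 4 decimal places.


Prior entropy = 0.9954
Posterior entropy = 0.469
Information gain = 0.9954 - 0.469 = 0.5264

0.5264


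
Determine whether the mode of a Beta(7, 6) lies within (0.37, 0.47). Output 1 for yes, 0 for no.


First find the mode: (a-1)/(a+b-2) = 0.5455
Is 0.5455 in (0.37, 0.47)? 0

0


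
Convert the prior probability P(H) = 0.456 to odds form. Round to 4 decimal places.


P(not H) = 1 - 0.456 = 0.544
Odds = 0.456 / 0.544 = 0.8382

0.8382


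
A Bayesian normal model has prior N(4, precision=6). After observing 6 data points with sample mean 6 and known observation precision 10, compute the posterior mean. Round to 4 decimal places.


Posterior mean = (prior_precision * prior_mean + n * data_precision * data_mean) / (prior_precision + n * data_precision)
Numerator = 6*4 + 6*10*6 = 384
Denominator = 6 + 6*10 = 66
Posterior mean = 5.8182

5.8182


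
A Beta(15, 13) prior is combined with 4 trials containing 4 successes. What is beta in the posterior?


In conjugate updating:
beta_posterior = beta_prior + (n - k)
= 13 + (4 - 4)
= 13 + 0 = 13

13


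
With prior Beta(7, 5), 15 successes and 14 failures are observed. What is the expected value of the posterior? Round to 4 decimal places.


Posterior = Beta(22, 19)
E[theta] = alpha/(alpha+beta)
= 22/41 = 0.5366

0.5366


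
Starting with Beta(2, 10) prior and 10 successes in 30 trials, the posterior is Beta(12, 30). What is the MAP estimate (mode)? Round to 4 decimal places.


The mode of Beta(a, b) when a > 1 and b > 1 is (a-1)/(a+b-2)
= (12 - 1) / (12 + 30 - 2)
= 11 / 40
= 0.275

0.275


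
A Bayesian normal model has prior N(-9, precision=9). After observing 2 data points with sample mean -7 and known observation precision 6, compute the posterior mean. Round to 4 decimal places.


Posterior mean = (prior_precision * prior_mean + n * data_precision * data_mean) / (prior_precision + n * data_precision)
Numerator = 9*-9 + 2*6*-7 = -165
Denominator = 9 + 2*6 = 21
Posterior mean = -7.8571

-7.8571


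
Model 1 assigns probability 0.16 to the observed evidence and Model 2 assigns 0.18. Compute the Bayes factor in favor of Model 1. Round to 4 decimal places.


BF = P(data|M1) / P(data|M2)
= 0.16 / 0.18 = 0.8889

0.8889


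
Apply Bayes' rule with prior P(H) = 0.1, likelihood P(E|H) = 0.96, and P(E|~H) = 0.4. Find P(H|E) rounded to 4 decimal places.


Step 1: Compute marginal P(E) = P(E|H)P(H) + P(E|~H)P(~H)
= 0.96*0.1 + 0.4*0.9 = 0.456
Step 2: P(H|E) = P(E|H)P(H)/P(E) = 0.096/0.456
= 0.2105

0.2105


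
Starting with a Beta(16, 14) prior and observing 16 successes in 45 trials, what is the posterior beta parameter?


Posterior beta = prior beta + failures
Failures = 45 - 16 = 29
beta_post = 14 + 29 = 43

43


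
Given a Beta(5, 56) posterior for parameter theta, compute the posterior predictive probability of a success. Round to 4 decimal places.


For a Beta-Bernoulli model, the predictive probability is the mean:
P(success) = 5/(5+56) = 5/61 = 0.082

0.082


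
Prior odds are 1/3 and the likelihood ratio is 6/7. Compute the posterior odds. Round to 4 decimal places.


Posterior odds = prior odds * likelihood ratio
= (1/3) * (6/7)
= 6 / 21
= 0.2857

0.2857


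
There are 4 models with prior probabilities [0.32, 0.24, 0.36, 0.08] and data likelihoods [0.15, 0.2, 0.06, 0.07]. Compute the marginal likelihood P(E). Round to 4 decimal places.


P(E) = sum over models of P(M_i) * P(E|M_i)
= 0.32*0.15 + 0.24*0.2 + 0.36*0.06 + 0.08*0.07
= 0.1232

0.1232


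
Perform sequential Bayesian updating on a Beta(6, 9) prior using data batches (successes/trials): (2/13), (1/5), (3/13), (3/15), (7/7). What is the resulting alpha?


Accumulate successes: 16
Posterior alpha = prior alpha + sum of successes
= 6 + 16 = 22

22


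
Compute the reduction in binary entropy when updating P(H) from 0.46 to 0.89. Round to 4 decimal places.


H_before = -p*log2(p) - (1-p)*log2(1-p) for p=0.46: 0.9954
H_after for p=0.89: 0.4999
Reduction = 0.9954 - 0.4999 = 0.4955

0.4955


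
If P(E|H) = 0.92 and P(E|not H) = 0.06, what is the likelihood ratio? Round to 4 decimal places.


Likelihood ratio = P(E|H) / P(E|not H)
= 0.92 / 0.06
= 15.3333

15.3333


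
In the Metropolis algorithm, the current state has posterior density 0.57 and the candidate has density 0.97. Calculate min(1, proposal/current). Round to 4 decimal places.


Ratio = 0.97/0.57 = 1.7018
Acceptance probability = min(1, 1.7018)
= 1.0

1.0


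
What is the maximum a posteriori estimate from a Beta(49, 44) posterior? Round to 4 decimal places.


The MAP estimate equals the mode of the distribution.
Mode of Beta(a,b) = (a-1)/(a+b-2)
= 48/91
= 0.5275

0.5275


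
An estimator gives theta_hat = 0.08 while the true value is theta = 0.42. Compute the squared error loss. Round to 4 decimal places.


The squared error loss is (theta_hat - theta)^2
= (0.08 - 0.42)^2
= (-0.34)^2 = 0.1156

0.1156


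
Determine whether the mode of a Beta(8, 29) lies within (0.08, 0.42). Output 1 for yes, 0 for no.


First find the mode: (a-1)/(a+b-2) = 0.2
Is 0.2 in (0.08, 0.42)? 1

1


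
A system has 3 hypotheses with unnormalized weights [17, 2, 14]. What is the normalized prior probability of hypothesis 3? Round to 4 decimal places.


The normalized prior is the weight divided by the total.
Total weight = 33
P(H3) = 14 / 33 = 0.4242

0.4242


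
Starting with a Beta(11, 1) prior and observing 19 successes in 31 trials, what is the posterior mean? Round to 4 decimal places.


Posterior parameters: alpha = 11 + 19 = 30
beta = 1 + 12 = 13
Posterior mean = alpha / (alpha + beta) = 30 / 43
= 0.6977

0.6977


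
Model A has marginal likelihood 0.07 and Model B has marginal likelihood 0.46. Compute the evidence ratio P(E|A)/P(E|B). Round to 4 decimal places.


Evidence ratio = P(E|A) / P(E|B)
= 0.07 / 0.46
= 0.1522

0.1522


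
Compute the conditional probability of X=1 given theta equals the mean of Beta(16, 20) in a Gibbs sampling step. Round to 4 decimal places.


Mean of Beta(16, 20) = 0.4444
P(X=1 | theta=0.4444) = 0.4444

0.4444


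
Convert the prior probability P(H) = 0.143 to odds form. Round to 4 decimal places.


P(not H) = 1 - 0.143 = 0.857
Odds = 0.143 / 0.857 = 0.1669

0.1669


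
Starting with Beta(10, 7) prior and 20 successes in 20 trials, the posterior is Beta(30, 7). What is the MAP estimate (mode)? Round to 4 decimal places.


The mode of Beta(a, b) when a > 1 and b > 1 is (a-1)/(a+b-2)
= (30 - 1) / (30 + 7 - 2)
= 29 / 35
= 0.8286

0.8286


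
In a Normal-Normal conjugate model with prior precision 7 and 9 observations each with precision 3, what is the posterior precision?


Posterior precision = prior precision + n * observation precision
= 7 + 9 * 3
= 7 + 27 = 34

34


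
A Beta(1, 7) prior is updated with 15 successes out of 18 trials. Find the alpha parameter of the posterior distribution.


In the Beta-Binomial conjugate update:
alpha_post = alpha_prior + successes
= 1 + 15
= 16

16


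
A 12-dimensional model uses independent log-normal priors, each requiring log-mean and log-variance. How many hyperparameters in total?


Per parameter: 2 (log-mean and log-variance).
Total = 12 * 2 = 24

24


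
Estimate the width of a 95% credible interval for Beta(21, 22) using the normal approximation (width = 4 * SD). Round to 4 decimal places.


For Beta(a,b): Var = ab/((a+b)^2(a+b+1))
Var = 0.0057, SD = 0.0754
Approximate 95% CI width = 4 * 0.0754 = 0.3014

0.3014


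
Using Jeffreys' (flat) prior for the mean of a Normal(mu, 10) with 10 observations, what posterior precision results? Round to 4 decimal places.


Flat prior means prior precision is 0.
Posterior precision = n / sigma^2 = 10/10 = 1.0

1.0


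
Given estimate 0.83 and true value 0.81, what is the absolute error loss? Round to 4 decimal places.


Absolute error = |estimate - true|
= |0.02| = 0.02

0.02


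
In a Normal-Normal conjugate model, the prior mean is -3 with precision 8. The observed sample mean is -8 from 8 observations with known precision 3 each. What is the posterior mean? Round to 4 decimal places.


Posterior precision = tau0 + n*tau = 8 + 8*3 = 32
Posterior mean = (tau0*mu0 + n*tau*xbar) / posterior_precision
= (8*-3 + 8*3*-8) / 32
= -216 / 32 = -6.75

-6.75


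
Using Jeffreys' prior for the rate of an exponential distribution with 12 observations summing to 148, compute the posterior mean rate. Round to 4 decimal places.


Jeffreys' prior leads to posterior Gamma(12, 148).
Mean = 12/148 = 0.0811

0.0811


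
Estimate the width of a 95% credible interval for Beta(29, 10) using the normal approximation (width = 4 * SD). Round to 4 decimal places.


For Beta(a,b): Var = ab/((a+b)^2(a+b+1))
Var = 0.0048, SD = 0.069
Approximate 95% CI width = 4 * 0.069 = 0.2762

0.2762


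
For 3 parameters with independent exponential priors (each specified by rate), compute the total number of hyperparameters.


A exponential prior has 1 hyperparameter per parameter.
Total = 3 * 1 = 3

3


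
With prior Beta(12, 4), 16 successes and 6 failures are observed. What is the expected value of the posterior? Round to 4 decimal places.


Posterior = Beta(28, 10)
E[theta] = alpha/(alpha+beta)
= 28/38 = 0.7368

0.7368


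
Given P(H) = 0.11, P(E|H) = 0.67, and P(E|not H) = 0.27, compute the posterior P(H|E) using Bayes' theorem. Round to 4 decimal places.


By Bayes' theorem: P(H|E) = P(E|H)*P(H) / P(E)
P(E) = P(E|H)*P(H) + P(E|not H)*P(not H)
P(E) = 0.67*0.11 + 0.27*0.89 = 0.314
P(H|E) = 0.67*0.11 / 0.314 = 0.2347

0.2347


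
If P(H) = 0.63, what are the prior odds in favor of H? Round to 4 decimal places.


Prior odds = P(H) / (1 - P(H))
= 0.63 / 0.37
= 1.7027

1.7027


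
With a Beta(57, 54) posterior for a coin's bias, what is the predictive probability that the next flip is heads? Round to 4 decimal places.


The predictive probability equals the posterior mean.
P(next = heads) = alpha / (alpha + beta)
= 57 / 111 = 0.5135

0.5135


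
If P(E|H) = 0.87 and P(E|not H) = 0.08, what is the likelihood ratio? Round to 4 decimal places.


Likelihood ratio = P(E|H) / P(E|not H)
= 0.87 / 0.08
= 10.875

10.875


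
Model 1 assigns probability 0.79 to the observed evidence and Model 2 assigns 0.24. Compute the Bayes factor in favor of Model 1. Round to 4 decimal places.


BF = P(data|M1) / P(data|M2)
= 0.79 / 0.24 = 3.2917

3.2917


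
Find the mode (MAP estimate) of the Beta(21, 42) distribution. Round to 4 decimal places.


For Beta(a,b) with a,b > 1:
Mode = (a-1)/(a+b-2) = (21-1)/(63-2)
= 20/61 = 0.3279

0.3279


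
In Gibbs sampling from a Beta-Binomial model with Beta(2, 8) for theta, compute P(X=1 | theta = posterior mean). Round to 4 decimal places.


Posterior mean = alpha/(alpha+beta) = 2/10 = 0.2
P(X=1|theta=mean) = theta = 0.2

0.2


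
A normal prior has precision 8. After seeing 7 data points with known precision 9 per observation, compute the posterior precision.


In the conjugate normal model, precisions add:
tau_posterior = tau_prior + n * tau_data
= 8 + 7*9 = 71

71


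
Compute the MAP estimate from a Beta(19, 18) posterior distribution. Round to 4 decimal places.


MAP = mode of Beta distribution
= (alpha - 1)/(alpha + beta - 2)
= (19-1)/(19+18-2)
= 18/35 = 0.5143

0.5143


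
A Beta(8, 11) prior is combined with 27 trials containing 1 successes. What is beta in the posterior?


In conjugate updating:
beta_posterior = beta_prior + (n - k)
= 11 + (27 - 1)
= 11 + 26 = 37

37


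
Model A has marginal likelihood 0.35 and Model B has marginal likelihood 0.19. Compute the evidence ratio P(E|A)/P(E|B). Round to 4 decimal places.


Evidence ratio = P(E|A) / P(E|B)
= 0.35 / 0.19
= 1.8421

1.8421


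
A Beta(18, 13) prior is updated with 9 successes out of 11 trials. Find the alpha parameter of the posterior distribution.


In the Beta-Binomial conjugate update:
alpha_post = alpha_prior + successes
= 18 + 9
= 27

27


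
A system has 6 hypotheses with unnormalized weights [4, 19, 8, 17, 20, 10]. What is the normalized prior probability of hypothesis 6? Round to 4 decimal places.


The normalized prior is the weight divided by the total.
Total weight = 78
P(H6) = 10 / 78 = 0.1282

0.1282


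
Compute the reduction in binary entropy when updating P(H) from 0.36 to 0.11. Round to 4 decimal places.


H_before = -p*log2(p) - (1-p)*log2(1-p) for p=0.36: 0.9427
H_after for p=0.11: 0.4999
Reduction = 0.9427 - 0.4999 = 0.4428

0.4428


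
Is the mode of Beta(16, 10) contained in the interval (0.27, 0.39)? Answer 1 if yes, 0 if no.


Mode = (a-1)/(a+b-2) = 15/24 = 0.625
Interval: (0.27, 0.39)
Contains mode? 0

0


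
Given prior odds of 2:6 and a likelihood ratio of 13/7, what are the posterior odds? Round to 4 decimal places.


Posterior odds = prior odds * LR
Prior odds = 2/6 = 0.3333
LR = 13/7 = 1.8571
Posterior odds = 0.3333 * 1.8571 = 0.619

0.619


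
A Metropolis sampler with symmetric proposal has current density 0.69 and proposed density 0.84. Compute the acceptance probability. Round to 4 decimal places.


For symmetric proposals, acceptance = min(1, pi(x*)/pi(x))
= min(1, 0.84/0.69)
= min(1, 1.2174) = 1.0

1.0


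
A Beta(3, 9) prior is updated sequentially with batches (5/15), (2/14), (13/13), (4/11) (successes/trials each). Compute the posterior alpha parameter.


Sequential conjugate updating is equivalent to a single batch update.
Total successes across all batches = 24
alpha_posterior = alpha_prior + total_successes = 3 + 24
= 27

27


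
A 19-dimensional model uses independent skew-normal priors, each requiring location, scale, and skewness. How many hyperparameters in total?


Per parameter: 3 (location, scale, and skewness).
Total = 19 * 3 = 57

57


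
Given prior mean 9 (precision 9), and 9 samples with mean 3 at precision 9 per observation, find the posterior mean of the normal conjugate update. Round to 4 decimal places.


The posterior mean is a precision-weighted average of prior and data.
Post. prec. = 9 + 81 = 90
Post. mean = (81 + 243)/90 = 324/90 = 3.6

3.6


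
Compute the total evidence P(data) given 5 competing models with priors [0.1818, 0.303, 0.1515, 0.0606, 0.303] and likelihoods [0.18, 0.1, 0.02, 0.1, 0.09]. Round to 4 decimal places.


Marginal likelihood = sum P(model_i) * P(data|model_i)
Model 1: 0.1818 * 0.18 = 0.0327
Model 2: 0.303 * 0.1 = 0.0303
Model 3: 0.1515 * 0.02 = 0.003
Model 4: 0.0606 * 0.1 = 0.0061
Model 5: 0.303 * 0.09 = 0.0273
Total = 0.0994

0.0994


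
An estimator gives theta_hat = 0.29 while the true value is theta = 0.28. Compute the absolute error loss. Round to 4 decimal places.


The absolute error loss is |theta_hat - theta|
= |0.29 - 0.28|
= 0.01

0.01


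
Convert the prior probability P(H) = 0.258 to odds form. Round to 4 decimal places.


P(not H) = 1 - 0.258 = 0.742
Odds = 0.258 / 0.742 = 0.3477

0.3477


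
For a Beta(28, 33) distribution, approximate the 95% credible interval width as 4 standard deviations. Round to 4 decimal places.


Variance of Beta(a,b) = ab / ((a+b)^2 * (a+b+1))
= 28*33 / ((61)^2 * 62)
= 0.004
SD = sqrt(0.004) = 0.0633
Width = 4 * SD = 0.2531

0.2531


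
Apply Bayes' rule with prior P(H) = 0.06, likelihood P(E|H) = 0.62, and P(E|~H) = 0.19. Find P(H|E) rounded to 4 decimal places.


Step 1: Compute marginal P(E) = P(E|H)P(H) + P(E|~H)P(~H)
= 0.62*0.06 + 0.19*0.94 = 0.2158
Step 2: P(H|E) = P(E|H)P(H)/P(E) = 0.0372/0.2158
= 0.1724

0.1724


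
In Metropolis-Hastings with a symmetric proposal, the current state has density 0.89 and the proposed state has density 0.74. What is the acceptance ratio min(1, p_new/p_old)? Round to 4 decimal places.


Ratio = p_new / p_old = 0.74 / 0.89 = 0.8315
Acceptance = min(1, 0.8315) = 0.8315

0.8315


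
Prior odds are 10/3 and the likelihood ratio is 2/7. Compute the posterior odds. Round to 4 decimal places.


Posterior odds = prior odds * likelihood ratio
= (10/3) * (2/7)
= 20 / 21
= 0.9524

0.9524


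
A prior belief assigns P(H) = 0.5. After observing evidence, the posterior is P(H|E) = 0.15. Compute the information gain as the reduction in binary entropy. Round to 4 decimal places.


H(prior) = -0.5*log2(0.5) - 0.5*log2(0.5)
= 1.0
H(post) = -0.15*log2(0.15) - 0.85*log2(0.85)
= 0.6098
IG = 1.0 - 0.6098 = 0.3902

0.3902


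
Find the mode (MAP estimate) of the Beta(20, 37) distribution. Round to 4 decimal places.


For Beta(a,b) with a,b > 1:
Mode = (a-1)/(a+b-2) = (20-1)/(57-2)
= 19/55 = 0.3455

0.3455


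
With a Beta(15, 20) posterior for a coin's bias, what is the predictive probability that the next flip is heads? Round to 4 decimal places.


The predictive probability equals the posterior mean.
P(next = heads) = alpha / (alpha + beta)
= 15 / 35 = 0.4286

0.4286


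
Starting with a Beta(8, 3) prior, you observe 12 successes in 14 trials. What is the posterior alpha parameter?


For a Beta-Binomial conjugate model:
Posterior alpha = prior alpha + number of successes
= 8 + 12 = 20

20


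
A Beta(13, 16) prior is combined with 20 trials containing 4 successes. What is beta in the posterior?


In conjugate updating:
beta_posterior = beta_prior + (n - k)
= 16 + (20 - 4)
= 16 + 16 = 32

32


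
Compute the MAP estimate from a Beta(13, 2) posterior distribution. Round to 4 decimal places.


MAP = mode of Beta distribution
= (alpha - 1)/(alpha + beta - 2)
= (13-1)/(13+2-2)
= 12/13 = 0.9231

0.9231


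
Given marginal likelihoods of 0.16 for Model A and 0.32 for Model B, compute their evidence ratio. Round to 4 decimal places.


Ratio = ML(A) / ML(B) = 0.16/0.32
= 0.5

0.5


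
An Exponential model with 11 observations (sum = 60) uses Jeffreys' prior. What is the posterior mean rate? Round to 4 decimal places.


Posterior Gamma(11, 60)
E[lambda] = 11/60 = 0.1833

0.1833


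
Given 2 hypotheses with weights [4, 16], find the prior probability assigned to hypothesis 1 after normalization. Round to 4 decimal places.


To normalize, divide each weight by the sum of all weights.
Sum = 20
Prior(H1) = 4/20 = 0.2

0.2


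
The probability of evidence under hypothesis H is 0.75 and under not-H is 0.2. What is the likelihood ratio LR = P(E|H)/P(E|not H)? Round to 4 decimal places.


LR = 0.75 / 0.2
= 3.75

3.75


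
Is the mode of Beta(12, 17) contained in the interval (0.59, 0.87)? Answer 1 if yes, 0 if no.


Mode = (a-1)/(a+b-2) = 11/27 = 0.4074
Interval: (0.59, 0.87)
Contains mode? 0

0


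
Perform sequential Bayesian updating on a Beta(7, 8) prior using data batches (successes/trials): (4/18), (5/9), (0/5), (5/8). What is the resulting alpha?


Accumulate successes: 14
Posterior alpha = prior alpha + sum of successes
= 7 + 14 = 21

21


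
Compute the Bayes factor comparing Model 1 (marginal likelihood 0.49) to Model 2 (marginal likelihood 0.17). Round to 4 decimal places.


BF12 = marginal likelihood of M1 / marginal likelihood of M2
= 0.49/0.17
= 2.8824

2.8824


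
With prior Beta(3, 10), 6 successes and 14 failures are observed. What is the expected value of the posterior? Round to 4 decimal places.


Posterior = Beta(9, 24)
E[theta] = alpha/(alpha+beta)
= 9/33 = 0.2727

0.2727


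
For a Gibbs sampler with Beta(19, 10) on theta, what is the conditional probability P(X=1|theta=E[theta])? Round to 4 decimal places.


E[theta] = 19/(19+10) = 0.6552
P(X=1|theta) = theta = 0.6552

0.6552


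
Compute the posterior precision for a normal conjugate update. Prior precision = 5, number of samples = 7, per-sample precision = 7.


tau_post = tau_0 + n * tau
= 5 + 7 * 7 = 54

54


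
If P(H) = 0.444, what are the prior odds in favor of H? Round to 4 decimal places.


Prior odds = P(H) / (1 - P(H))
= 0.444 / 0.556
= 0.7986

0.7986


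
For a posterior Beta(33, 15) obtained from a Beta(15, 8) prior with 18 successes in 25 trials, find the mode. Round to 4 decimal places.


Mode = (alpha - 1) / (alpha + beta - 2)
= 32 / 46
= 0.6957

0.6957


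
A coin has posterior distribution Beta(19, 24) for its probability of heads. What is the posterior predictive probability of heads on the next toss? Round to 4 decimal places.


Posterior predictive = E[theta] = alpha/(alpha+beta)
= 19/43
= 0.4419

0.4419


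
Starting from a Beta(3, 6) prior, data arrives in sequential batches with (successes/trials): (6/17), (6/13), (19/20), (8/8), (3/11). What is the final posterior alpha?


In sequential Bayesian updating, we sum all successes.
Total successes = 42
Final alpha = 3 + 42 = 45

45


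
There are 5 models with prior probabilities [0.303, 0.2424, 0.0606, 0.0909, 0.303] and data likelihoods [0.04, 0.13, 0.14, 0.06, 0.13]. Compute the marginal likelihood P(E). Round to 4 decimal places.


P(E) = sum over models of P(M_i) * P(E|M_i)
= 0.303*0.04 + 0.2424*0.13 + 0.0606*0.14 + 0.0909*0.06 + 0.303*0.13
= 0.097

0.097


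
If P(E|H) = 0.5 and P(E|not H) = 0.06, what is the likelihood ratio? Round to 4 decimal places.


Likelihood ratio = P(E|H) / P(E|not H)
= 0.5 / 0.06
= 8.3333

8.3333


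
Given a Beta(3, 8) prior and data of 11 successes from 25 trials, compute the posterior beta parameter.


Number of failures = 25 - 11 = 14
Posterior beta = 8 + 14 = 22

22


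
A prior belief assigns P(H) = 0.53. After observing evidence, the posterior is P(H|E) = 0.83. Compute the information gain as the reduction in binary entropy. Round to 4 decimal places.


H(prior) = -0.53*log2(0.53) - 0.47*log2(0.47)
= 0.9974
H(post) = -0.83*log2(0.83) - 0.17*log2(0.17)
= 0.6577
IG = 0.9974 - 0.6577 = 0.3397

0.3397


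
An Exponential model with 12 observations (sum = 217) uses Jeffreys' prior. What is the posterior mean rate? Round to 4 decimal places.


Posterior Gamma(12, 217)
E[lambda] = 12/217 = 0.0553

0.0553


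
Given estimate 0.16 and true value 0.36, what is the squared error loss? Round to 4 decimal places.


Squared error = (estimate - true)^2
Difference = -0.2
Loss = -0.2^2 = 0.04

0.04


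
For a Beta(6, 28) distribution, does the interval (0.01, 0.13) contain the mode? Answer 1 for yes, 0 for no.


Mode of Beta(a,b) = (a-1)/(a+b-2)
= (6-1)/(6+28-2) = 0.1562
Check: 0.01 <= 0.1562 <= 0.13?
Result: 0

0


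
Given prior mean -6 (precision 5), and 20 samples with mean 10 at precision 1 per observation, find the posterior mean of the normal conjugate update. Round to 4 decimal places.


The posterior mean is a precision-weighted average of prior and data.
Post. prec. = 5 + 20 = 25
Post. mean = (-30 + 200)/25 = 170/25 = 6.8

6.8


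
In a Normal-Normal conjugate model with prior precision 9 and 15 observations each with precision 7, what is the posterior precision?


Posterior precision = prior precision + n * observation precision
= 9 + 15 * 7
= 9 + 105 = 114

114


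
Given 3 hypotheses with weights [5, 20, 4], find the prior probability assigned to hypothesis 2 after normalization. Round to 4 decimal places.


To normalize, divide each weight by the sum of all weights.
Sum = 29
Prior(H2) = 20/29 = 0.6897

0.6897


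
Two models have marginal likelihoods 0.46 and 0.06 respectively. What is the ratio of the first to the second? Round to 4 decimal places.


Evidence ratio = 0.46 / 0.06
= 7.6667

7.6667


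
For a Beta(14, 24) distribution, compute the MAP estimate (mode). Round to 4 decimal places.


MAP = mode = (a-1)/(a+b-2)
= (14-1)/(14+24-2)
= 13/36 = 0.3611

0.3611


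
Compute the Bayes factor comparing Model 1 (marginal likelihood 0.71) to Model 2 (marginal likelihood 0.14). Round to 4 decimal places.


BF12 = marginal likelihood of M1 / marginal likelihood of M2
= 0.71/0.14
= 5.0714

5.0714


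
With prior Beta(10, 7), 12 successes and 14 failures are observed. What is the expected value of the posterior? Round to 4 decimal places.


Posterior = Beta(22, 21)
E[theta] = alpha/(alpha+beta)
= 22/43 = 0.5116

0.5116


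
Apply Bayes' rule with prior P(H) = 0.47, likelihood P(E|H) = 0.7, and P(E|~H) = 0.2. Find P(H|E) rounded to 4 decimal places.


Step 1: Compute marginal P(E) = P(E|H)P(H) + P(E|~H)P(~H)
= 0.7*0.47 + 0.2*0.53 = 0.435
Step 2: P(H|E) = P(E|H)P(H)/P(E) = 0.329/0.435
= 0.7563

0.7563


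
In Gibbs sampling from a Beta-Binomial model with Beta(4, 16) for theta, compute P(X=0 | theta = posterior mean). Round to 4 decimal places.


Posterior mean = alpha/(alpha+beta) = 4/20 = 0.2
P(X=0|theta=mean) = 1 - theta = 0.8

0.8


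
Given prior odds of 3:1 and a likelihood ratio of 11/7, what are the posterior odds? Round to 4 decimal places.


Posterior odds = prior odds * LR
Prior odds = 3/1 = 3.0
LR = 11/7 = 1.5714
Posterior odds = 3.0 * 1.5714 = 4.7143

4.7143


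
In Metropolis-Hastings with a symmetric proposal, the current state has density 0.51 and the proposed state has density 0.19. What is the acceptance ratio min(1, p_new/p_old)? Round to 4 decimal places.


Ratio = p_new / p_old = 0.19 / 0.51 = 0.3725
Acceptance = min(1, 0.3725) = 0.3725

0.3725


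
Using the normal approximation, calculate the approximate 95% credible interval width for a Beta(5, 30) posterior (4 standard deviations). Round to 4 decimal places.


Var(Beta) = 5*30/(35^2 * 36) = 0.0034
SD = 0.0583
Width ~ 4*SD = 0.2333

0.2333


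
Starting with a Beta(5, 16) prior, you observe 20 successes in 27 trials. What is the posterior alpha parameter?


For a Beta-Binomial conjugate model:
Posterior alpha = prior alpha + number of successes
= 5 + 20 = 25

25


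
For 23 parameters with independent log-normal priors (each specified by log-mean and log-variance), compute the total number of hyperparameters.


A log-normal prior has 2 hyperparameters per parameter.
Total = 23 * 2 = 46

46


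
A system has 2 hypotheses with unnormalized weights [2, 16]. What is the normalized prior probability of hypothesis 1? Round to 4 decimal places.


The normalized prior is the weight divided by the total.
Total weight = 18
P(H1) = 2 / 18 = 0.1111

0.1111


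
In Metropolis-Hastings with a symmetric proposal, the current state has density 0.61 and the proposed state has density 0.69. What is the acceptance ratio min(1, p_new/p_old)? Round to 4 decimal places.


Ratio = p_new / p_old = 0.69 / 0.61 = 1.1311
Acceptance = min(1, 1.1311) = 1.0

1.0


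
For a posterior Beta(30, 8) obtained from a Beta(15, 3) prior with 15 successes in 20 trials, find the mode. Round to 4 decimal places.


Mode = (alpha - 1) / (alpha + beta - 2)
= 29 / 36
= 0.8056

0.8056


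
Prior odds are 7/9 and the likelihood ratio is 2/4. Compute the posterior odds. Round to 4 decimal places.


Posterior odds = prior odds * likelihood ratio
= (7/9) * (2/4)
= 14 / 36
= 0.3889

0.3889


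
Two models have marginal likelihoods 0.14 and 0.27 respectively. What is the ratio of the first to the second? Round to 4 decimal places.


Evidence ratio = 0.14 / 0.27
= 0.5185

0.5185


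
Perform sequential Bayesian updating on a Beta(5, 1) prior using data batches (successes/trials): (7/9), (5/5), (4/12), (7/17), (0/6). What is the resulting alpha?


Accumulate successes: 23
Posterior alpha = prior alpha + sum of successes
= 5 + 23 = 28

28


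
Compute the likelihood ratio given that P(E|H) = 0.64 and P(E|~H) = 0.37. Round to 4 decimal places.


LR = P(E|H) / P(E|~H)
= 0.64 / 0.37 = 1.7297

1.7297


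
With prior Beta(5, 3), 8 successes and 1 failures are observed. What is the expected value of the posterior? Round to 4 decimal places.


Posterior = Beta(13, 4)
E[theta] = alpha/(alpha+beta)
= 13/17 = 0.7647

0.7647


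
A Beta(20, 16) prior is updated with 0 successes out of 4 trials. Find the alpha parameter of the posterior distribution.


In the Beta-Binomial conjugate update:
alpha_post = alpha_prior + successes
= 20 + 0
= 20

20


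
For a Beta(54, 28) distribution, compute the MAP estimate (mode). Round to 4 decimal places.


MAP = mode = (a-1)/(a+b-2)
= (54-1)/(54+28-2)
= 53/80 = 0.6625

0.6625


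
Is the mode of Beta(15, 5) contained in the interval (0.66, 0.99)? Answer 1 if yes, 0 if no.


Mode = (a-1)/(a+b-2) = 14/18 = 0.7778
Interval: (0.66, 0.99)
Contains mode? 1

1


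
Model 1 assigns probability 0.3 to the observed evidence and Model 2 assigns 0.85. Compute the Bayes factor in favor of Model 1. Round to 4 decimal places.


BF = P(data|M1) / P(data|M2)
= 0.3 / 0.85 = 0.3529

0.3529


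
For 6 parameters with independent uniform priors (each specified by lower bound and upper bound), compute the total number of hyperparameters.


A uniform prior has 2 hyperparameters per parameter.
Total = 6 * 2 = 12

12


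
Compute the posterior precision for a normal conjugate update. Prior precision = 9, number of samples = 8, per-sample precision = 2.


tau_post = tau_0 + n * tau
= 9 + 8 * 2 = 25

25


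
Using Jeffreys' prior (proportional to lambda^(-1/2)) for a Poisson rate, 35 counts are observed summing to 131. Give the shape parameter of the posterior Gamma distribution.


Conjugate update: Gamma(prior_shape + S, prior_rate + n).
Prior shape = 0.5, prior rate = 0.
Posterior shape = 0.5 + S = 0.5 + 131 = 131.5

131.5
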